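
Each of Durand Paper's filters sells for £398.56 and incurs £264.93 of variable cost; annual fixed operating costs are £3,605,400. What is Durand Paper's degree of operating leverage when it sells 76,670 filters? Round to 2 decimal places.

At 76,670 units, contribution = 76,670 × £133.63 = £10,245,412.10.
EBIT = £10,245,412.10 − £3,605,400 = £6,640,012.10.
DOL = contribution ÷ EBIT = £10,245,412.10 ÷ £6,640,012.10 = 1.5430.

1.54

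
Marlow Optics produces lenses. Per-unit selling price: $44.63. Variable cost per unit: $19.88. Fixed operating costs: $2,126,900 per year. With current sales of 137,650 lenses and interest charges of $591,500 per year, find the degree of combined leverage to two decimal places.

Total contribution margin = 137,650 × $24.75 = $3,406,837.50.
EBIT = $3,406,837.50 − $2,126,900 = $1,279,937.50. Interest = $591,500.00.
DOL = $3,406,837.50 ÷ $1,279,937.50 = 2.6617; DFL = $1,279,937.50 ÷ $688,437.50 = 1.8592.
DCL = DOL × DFL = 2.6617 × 1.8592 = 4.9486.

4.95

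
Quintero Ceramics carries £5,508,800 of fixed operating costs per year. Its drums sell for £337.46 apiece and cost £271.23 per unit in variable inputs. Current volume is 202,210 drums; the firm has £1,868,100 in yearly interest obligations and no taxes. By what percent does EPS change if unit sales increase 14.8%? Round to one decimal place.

+32.9%

Contribution at this volume is 202,210 × £66.23 = £13,392,368.30.
Operating income = contribution − fixed costs = £13,392,368.30 − £5,508,800 = £7,883,568.30.
After interest of £1,868,100.00, pre-tax earnings = £6,015,468.30.
DCL = total CM / (EBIT − I) = £13,392,368.30 / £6,015,468.30 = 2.2263.
%ΔEPS = DCL × %ΔSales = 2.2263 × +14.8% = +32.9%.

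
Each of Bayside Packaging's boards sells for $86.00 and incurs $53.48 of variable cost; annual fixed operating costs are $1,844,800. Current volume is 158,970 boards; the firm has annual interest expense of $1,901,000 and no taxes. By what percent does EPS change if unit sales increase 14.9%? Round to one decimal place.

+54.1%

Contribution at this volume is 158,970 × $32.52 = $5,169,704.40.
Operating income = contribution − fixed costs = $5,169,704.40 − $1,844,800 = $3,324,904.40.
After interest of $1,901,000.00, pre-tax earnings = $1,423,904.40.
DCL = total CM / (EBIT − I) = $5,169,704.40 / $1,423,904.40 = 3.6307.
EPS therefore changes by 3.6307 × (+14.9%) = +54.1%.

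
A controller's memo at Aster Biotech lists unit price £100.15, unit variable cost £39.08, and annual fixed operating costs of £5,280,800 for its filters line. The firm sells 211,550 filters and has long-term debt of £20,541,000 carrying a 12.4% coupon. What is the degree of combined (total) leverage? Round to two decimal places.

Contribution at this volume is 211,550 × £61.07 = £12,919,358.50.
Subtracting fixed costs: EBIT = £12,919,358.50 − £5,280,800 = £7,638,558.50. Interest = £2,547,084.00.
DOL = £12,919,358.50 ÷ £7,638,558.50 = 1.6913; DFL = £7,638,558.50 ÷ £5,091,474.50 = 1.5003.
Combined leverage = 1.6913 × 1.5003 = 2.5375.

2.54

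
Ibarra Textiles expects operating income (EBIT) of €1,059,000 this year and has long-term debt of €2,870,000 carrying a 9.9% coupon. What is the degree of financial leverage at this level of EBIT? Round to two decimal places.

Annual interest charges come to €284,130.00.
DFL = EBIT ÷ (EBIT − I) = €1,059,000 ÷ (€1,059,000 − €284,130.00) = €1,059,000 ÷ €774,870.00 = 1.3667.

1.37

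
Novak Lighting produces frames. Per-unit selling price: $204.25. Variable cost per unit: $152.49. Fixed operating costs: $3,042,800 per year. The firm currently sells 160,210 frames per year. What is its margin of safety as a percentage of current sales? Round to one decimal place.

63.3%

Unit CM = price − variable cost = $204.25 − $152.49 = $51.76. Break-even units = $3,042,800 ÷ $51.76 = 58,786.71; break-even revenue = 58,786.71 × $204.25 = $12,007,185.09.
Current sales = 160,210 × $204.25 = $32,722,892.50.
Margin of safety = ($32,722,892.50 − $12,007,185.09) ÷ $32,722,892.50 = 63.3%.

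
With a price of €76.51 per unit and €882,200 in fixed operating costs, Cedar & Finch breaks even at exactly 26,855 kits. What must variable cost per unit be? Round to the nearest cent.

At break-even, FC = Q × (P − VC), so P − VC = €882,200 ÷ 26,855 = €32.8505.
Hence VC = price − CM = €76.51 − €32.8505 = €43.66.

€43.66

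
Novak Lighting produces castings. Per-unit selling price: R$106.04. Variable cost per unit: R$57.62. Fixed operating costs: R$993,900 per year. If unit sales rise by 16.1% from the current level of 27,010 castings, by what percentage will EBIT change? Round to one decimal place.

+67.1%

Total contribution margin = 27,010 × R$48.42 = R$1,307,824.20.
Operating income = contribution − fixed costs = R$1,307,824.20 − R$993,900 = R$313,924.20.
DOL = contribution ÷ EBIT = R$1,307,824.20 ÷ R$313,924.20 = 4.1661.
So EBIT moves 4.1661 × (+16.1%) = +67.1%.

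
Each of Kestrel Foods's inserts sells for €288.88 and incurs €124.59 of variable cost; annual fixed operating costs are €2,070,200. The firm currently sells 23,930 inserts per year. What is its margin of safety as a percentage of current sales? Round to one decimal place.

47.3%

Contribution margin per unit = €288.88 − €124.59 = €164.29. Break-even units = €2,070,200 ÷ €164.29 = 12,600.89; break-even revenue = 12,600.89 × €288.88 = €3,640,144.72.
Actual sales revenue = 23,930 × €288.88 = €6,912,898.40.
Margin of safety = (€6,912,898.40 − €3,640,144.72) ÷ €6,912,898.40 = 47.3%.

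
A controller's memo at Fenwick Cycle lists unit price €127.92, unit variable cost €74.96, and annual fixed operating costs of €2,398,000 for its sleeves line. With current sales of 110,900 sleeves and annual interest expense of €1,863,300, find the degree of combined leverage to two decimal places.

3.64

Contribution at this volume is 110,900 × €52.96 = €5,873,264.00.
Operating income = contribution − fixed costs = €5,873,264.00 − €2,398,000 = €3,475,264.00. Interest = €1,863,300.00.
DOL = €5,873,264.00 ÷ €3,475,264.00 = 1.6900; DFL = €3,475,264.00 ÷ €1,611,964.00 = 2.1559.
DCL = DOL × DFL = 1.6900 × 2.1559 = 3.6435.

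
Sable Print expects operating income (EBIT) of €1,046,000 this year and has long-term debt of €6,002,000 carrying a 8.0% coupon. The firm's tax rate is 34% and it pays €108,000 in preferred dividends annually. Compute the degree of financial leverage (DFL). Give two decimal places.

2.60

Annual interest charges come to €480,160.00.
Preferred dividends grossed up pre-tax: €108,000 / (1 − 0.34) = €163,636.36.
DFL = EBIT ÷ [EBIT − I − D_p/(1−t)] = €1,046,000 ÷ [€1,046,000 − €480,160.00 − €163,636.36] = €1,046,000 ÷ €402,203.64 = 2.6007.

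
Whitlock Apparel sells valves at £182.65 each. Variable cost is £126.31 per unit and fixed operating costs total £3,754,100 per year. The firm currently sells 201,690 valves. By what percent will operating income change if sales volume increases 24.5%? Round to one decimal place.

At 201,690 units, contribution = 201,690 × £56.34 = £11,363,214.60.
EBIT = £11,363,214.60 − £3,754,100 = £7,609,114.60.
DOL = contribution ÷ EBIT = £11,363,214.60 ÷ £7,609,114.60 = 1.4934.
Operating income changes by 1.4934 × +24.5% = +36.6%.

+36.6%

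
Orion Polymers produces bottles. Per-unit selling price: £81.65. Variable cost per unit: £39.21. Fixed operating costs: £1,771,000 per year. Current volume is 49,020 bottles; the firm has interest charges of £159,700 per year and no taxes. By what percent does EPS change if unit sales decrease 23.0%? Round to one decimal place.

-319.6%

At 49,020 units, contribution = 49,020 × £42.44 = £2,080,408.80.
EBIT = £2,080,408.80 − £1,771,000 = £309,408.80.
After interest of £159,700.00, pre-tax earnings = £149,708.80.
DCL = total CM / (EBIT − I) = £2,080,408.80 / £149,708.80 = 13.8964.
%ΔEPS = DCL × %ΔSales = 13.8964 × -23.0% = -319.6%.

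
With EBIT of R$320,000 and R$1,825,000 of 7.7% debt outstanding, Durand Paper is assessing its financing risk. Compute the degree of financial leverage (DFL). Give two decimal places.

Interest = R$140,525.00.
Degree of financial leverage = EBIT / (EBIT − interest) = R$320,000 / R$179,475.00 = 1.7830.

1.78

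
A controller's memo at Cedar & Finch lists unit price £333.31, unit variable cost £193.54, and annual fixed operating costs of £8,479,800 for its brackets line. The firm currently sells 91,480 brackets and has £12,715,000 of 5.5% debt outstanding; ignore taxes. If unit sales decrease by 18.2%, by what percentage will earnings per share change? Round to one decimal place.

Total contribution margin = 91,480 × £139.77 = £12,786,159.60.
Operating income = contribution − fixed costs = £12,786,159.60 − £8,479,800 = £4,306,359.60.
Interest = £699,325.00, so EBIT − I = £3,607,034.60.
Degree of combined leverage = contribution ÷ (EBIT − I) = £12,786,159.60 ÷ £3,607,034.60 = 3.5448.
EPS therefore changes by 3.5448 × (-18.2%) = -64.5%.

-64.5%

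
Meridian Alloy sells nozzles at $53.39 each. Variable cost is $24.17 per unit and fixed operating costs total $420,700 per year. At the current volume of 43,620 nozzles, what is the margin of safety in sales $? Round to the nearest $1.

Each unit contributes $53.39 − $24.17 = $29.22. Break-even units = $420,700 ÷ $29.22 = 14,397.67; break-even revenue = 14,397.67 × $53.39 = $768,691.75.
Current sales = 43,620 × $53.39 = $2,328,871.80.
Margin of safety = $2,328,871.80 − $768,691.75 = $1,560,180.

$1,560,180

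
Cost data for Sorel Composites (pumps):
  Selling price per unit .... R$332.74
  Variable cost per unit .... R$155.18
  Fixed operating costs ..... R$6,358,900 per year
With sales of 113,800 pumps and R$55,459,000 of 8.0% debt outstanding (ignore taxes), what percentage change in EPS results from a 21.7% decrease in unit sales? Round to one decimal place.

-46.6%

Total contribution margin = 113,800 × R$177.56 = R$20,206,328.00.
Operating income = contribution − fixed costs = R$20,206,328.00 − R$6,358,900 = R$13,847,428.00.
Interest = R$4,436,720.00, so EBIT − I = R$9,410,708.00.
DCL = total CM / (EBIT − I) = R$20,206,328.00 / R$9,410,708.00 = 2.1472.
EPS therefore changes by 2.1472 × (-21.7%) = -46.6%.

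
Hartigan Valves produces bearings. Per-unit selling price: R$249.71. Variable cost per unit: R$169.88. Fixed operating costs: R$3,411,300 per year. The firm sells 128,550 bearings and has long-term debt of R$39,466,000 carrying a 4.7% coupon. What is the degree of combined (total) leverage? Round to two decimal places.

2.05

Contribution at this volume is 128,550 × R$79.83 = R$10,262,146.50.
Operating income = contribution − fixed costs = R$10,262,146.50 − R$3,411,300 = R$6,850,846.50. Interest = R$1,854,902.00.
DOL = R$10,262,146.50 ÷ R$6,850,846.50 = 1.4979; DFL = R$6,850,846.50 ÷ R$4,995,944.50 = 1.3713.
Combined leverage = 1.4979 × 1.3713 = 2.0541.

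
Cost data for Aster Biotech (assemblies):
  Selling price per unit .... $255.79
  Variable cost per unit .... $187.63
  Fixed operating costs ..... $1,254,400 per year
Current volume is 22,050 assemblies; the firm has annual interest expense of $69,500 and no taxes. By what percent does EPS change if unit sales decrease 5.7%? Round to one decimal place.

-47.9%

At 22,050 units, contribution = 22,050 × $68.16 = $1,502,928.00.
EBIT = $1,502,928.00 − $1,254,400 = $248,528.00.
Interest = $69,500.00, so EBIT − I = $179,028.00.
DCL = total CM / (EBIT − I) = $1,502,928.00 / $179,028.00 = 8.3949.
EPS therefore changes by 8.3949 × (-5.7%) = -47.9%.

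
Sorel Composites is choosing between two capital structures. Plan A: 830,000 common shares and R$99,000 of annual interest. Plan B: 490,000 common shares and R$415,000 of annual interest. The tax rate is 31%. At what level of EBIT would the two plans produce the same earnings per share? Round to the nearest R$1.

R$870,412

At indifference, (EBIT − 99,000)(1 − t)/830,000 = (EBIT − 415,000)(1 − t)/490,000.
Cancelling (1 − t) and cross-multiplying: 490,000·(EBIT − 99,000) = 830,000·(EBIT − 415,000).
Solving, EBIT = (415,000·830,000 − 99,000·490,000) / (830,000 − 490,000) = 295,940,000,000 / 340,000 = 870,411.76.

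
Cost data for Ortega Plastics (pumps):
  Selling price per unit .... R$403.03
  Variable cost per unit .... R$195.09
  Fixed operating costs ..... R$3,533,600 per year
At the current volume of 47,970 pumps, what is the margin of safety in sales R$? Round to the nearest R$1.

Each unit contributes R$403.03 − R$195.09 = R$207.94. Break-even units = R$3,533,600 ÷ R$207.94 = 16,993.36; break-even revenue = 16,993.36 × R$403.03 = R$6,848,835.28.
Current sales = 47,970 × R$403.03 = R$19,333,349.10.
Margin of safety = R$19,333,349.10 − R$6,848,835.28 = R$12,484,514.

R$12,484,514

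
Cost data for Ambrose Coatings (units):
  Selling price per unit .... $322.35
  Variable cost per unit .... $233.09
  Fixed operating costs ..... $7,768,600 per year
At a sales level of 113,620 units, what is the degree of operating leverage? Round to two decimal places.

At 113,620 units, contribution = 113,620 × $89.26 = $10,141,721.20.
Subtracting fixed costs: EBIT = $10,141,721.20 − $7,768,600 = $2,373,121.20.
Degree of operating leverage = $10,141,721.20 / $2,373,121.20 = 4.2736.

4.27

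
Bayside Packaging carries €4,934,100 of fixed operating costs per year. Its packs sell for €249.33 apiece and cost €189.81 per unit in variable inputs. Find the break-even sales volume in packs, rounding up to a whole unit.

Each unit contributes €249.33 − €189.81 = €59.52.
Units to break even: €4,934,100 ÷ €59.52 = 82,898.19, rounded up to 82,899.

82,899 packs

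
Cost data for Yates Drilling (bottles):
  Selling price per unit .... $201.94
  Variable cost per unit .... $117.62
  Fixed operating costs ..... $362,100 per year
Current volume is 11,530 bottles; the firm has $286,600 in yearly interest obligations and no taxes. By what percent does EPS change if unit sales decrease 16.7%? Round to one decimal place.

-50.2%

At 11,530 units, contribution = 11,530 × $84.32 = $972,209.60.
EBIT = $972,209.60 − $362,100 = $610,109.60.
Interest = $286,600.00, so EBIT − I = $323,509.60.
DCL = total CM / (EBIT − I) = $972,209.60 / $323,509.60 = 3.0052.
%ΔEPS = DCL × %ΔSales = 3.0052 × -16.7% = -50.2%.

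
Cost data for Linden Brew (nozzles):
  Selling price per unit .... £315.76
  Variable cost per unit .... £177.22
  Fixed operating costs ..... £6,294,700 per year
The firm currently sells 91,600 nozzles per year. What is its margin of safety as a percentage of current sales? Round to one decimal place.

Unit CM = price − variable cost = £315.76 − £177.22 = £138.54. Break-even units = £6,294,700 ÷ £138.54 = 45,435.98; break-even revenue = 45,435.98 × £315.76 = £14,346,863.52.
Current sales = 91,600 × £315.76 = £28,923,616.00.
Margin of safety = (£28,923,616.00 − £14,346,863.52) ÷ £28,923,616.00 = 50.4%.

50.4%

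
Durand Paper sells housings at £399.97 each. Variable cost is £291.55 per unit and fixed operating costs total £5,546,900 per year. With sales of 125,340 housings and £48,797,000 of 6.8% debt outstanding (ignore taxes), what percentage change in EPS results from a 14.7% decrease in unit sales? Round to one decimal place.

Total contribution margin = 125,340 × £108.42 = £13,589,362.80.
Subtracting fixed costs: EBIT = £13,589,362.80 − £5,546,900 = £8,042,462.80.
After interest of £3,318,196.00, pre-tax earnings = £4,724,266.80.
DCL = total CM / (EBIT − I) = £13,589,362.80 / £4,724,266.80 = 2.8765.
%ΔEPS = DCL × %ΔSales = 2.8765 × -14.7% = -42.3%.

-42.3%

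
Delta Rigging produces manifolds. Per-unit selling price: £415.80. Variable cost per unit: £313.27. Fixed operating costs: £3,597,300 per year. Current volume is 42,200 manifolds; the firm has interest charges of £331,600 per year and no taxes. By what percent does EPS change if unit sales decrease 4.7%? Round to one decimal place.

-51.1%

Contribution at this volume is 42,200 × £102.53 = £4,326,766.00.
Subtracting fixed costs: EBIT = £4,326,766.00 − £3,597,300 = £729,466.00.
After interest of £331,600.00, pre-tax earnings = £397,866.00.
DCL = total CM / (EBIT − I) = £4,326,766.00 / £397,866.00 = 10.8749.
%ΔEPS = DCL × %ΔSales = 10.8749 × -4.7% = -51.1%.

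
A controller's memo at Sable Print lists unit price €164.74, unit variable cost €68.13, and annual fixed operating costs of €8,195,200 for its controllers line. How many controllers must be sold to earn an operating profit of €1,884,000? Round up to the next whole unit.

Each unit contributes €164.74 − €68.13 = €96.61.
Need Q such that Q × €96.61 − €8,195,200 = €1,884,000, i.e. Q = €10,079,200 / €96.61 = 104,328.74 → 104,329.

104,329 controllers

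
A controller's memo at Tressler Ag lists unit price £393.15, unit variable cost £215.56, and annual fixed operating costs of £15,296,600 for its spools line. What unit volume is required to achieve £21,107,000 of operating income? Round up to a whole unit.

204,987 spools

Unit CM = price − variable cost = £393.15 − £215.56 = £177.59.
Need Q such that Q × £177.59 − £15,296,600 = £21,107,000, i.e. Q = £36,403,600 / £177.59 = 204,986.77 → 204,987.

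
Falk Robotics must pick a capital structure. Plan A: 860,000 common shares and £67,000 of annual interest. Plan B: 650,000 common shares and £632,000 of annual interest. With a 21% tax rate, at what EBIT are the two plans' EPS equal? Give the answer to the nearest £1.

£2,380,810

Set EPS_A = EPS_B: (EBIT − £67,000)(1 − 0.21) ÷ 860,000 = (EBIT − £632,000)(1 − 0.21) ÷ 650,000.
The (1 − t) factor cancels: (EBIT − 67,000) × 650,000 = (EBIT − 632,000) × 860,000.
EBIT × (860,000 − 650,000) = 632,000 × 860,000 − 67,000 × 650,000 = 499,970,000,000, so EBIT = 499,970,000,000 ÷ 210,000 = 2,380,809.52.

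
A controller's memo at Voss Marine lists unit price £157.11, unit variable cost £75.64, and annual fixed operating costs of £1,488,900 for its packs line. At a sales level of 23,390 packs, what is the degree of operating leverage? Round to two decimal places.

4.57

Contribution at this volume is 23,390 × £81.47 = £1,905,583.30.
Subtracting fixed costs: EBIT = £1,905,583.30 − £1,488,900 = £416,683.30.
DOL = contribution ÷ EBIT = £1,905,583.30 ÷ £416,683.30 = 4.5732.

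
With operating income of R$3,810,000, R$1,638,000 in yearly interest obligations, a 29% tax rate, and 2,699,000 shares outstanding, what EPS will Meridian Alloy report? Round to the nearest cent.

R$0.57

Interest = R$1,638,000.00, so EBT = R$3,810,000 − R$1,638,000.00 = R$2,172,000.00.
Net income = R$2,172,000.00 × (1 − 0.29) = R$1,542,120.00.
Per share: R$1,542,120.00 / 2,699,000 shares = R$0.57.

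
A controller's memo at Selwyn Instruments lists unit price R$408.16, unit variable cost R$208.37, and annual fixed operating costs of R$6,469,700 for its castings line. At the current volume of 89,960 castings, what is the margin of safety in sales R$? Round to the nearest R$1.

R$23,500,832

Unit CM = price − variable cost = R$408.16 − R$208.37 = R$199.79. Break-even units = R$6,469,700 ÷ R$199.79 = 32,382.50; break-even revenue = 32,382.50 × R$408.16 = R$13,217,241.86.
Actual sales revenue = 89,960 × R$408.16 = R$36,718,073.60.
Margin of safety = R$36,718,073.60 − R$13,217,241.86 = R$23,500,832.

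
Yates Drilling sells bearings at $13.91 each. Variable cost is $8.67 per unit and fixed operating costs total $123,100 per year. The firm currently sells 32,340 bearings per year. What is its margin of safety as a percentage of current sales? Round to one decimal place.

27.4%

Contribution margin per unit = $13.91 − $8.67 = $5.24. Break-even units = $123,100 ÷ $5.24 = 23,492.37; break-even revenue = 23,492.37 × $13.91 = $326,778.82.
Actual sales revenue = 32,340 × $13.91 = $449,849.40.
Margin of safety = ($449,849.40 − $326,778.82) ÷ $449,849.40 = 27.4%.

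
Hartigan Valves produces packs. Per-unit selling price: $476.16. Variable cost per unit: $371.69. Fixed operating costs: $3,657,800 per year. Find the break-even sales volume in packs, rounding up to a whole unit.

35,013 packs

Each unit contributes $476.16 − $371.69 = $104.47.
Break-even volume = fixed costs ÷ CM per unit = $3,657,800 ÷ $104.47 = 35,012.92, so 35,013 packs.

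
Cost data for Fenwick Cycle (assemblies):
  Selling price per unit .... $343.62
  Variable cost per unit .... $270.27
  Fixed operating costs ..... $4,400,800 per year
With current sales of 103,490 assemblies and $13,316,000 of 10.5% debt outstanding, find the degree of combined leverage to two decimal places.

4.24

At 103,490 units, contribution = 103,490 × $73.35 = $7,590,991.50.
Subtracting fixed costs: EBIT = $7,590,991.50 − $4,400,800 = $3,190,191.50. Interest = $1,398,180.00.
DOL = $7,590,991.50 ÷ $3,190,191.50 = 2.3795; DFL = $3,190,191.50 ÷ $1,792,011.50 = 1.7802.
DCL = DOL × DFL = 2.3795 × 1.7802 = 4.2360.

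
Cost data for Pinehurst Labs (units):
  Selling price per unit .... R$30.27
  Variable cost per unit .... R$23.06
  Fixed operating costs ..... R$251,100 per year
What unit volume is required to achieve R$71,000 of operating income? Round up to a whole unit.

Contribution margin per unit = R$30.27 − R$23.06 = R$7.21.
Units = (FC + target) / CM = (R$251,100 + R$71,000) / R$7.21 = 44,674.06, so 44,675 units.

44,675 units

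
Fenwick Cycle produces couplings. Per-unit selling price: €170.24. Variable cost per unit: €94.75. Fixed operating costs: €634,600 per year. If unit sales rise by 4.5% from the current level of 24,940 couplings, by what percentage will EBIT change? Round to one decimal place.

+6.8%

Contribution at this volume is 24,940 × €75.49 = €1,882,720.60.
Subtracting fixed costs: EBIT = €1,882,720.60 − €634,600 = €1,248,120.60.
So DOL = total CM / EBIT = €1,882,720.60 / €1,248,120.60 = 1.5084.
%ΔEBIT = DOL × %ΔSales = 1.5084 × +4.5% = +6.8%.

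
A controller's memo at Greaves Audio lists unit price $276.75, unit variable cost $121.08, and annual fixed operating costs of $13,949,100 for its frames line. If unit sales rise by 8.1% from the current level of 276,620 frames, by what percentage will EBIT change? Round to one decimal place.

Total contribution margin = 276,620 × $155.67 = $43,061,435.40.
Operating income = contribution − fixed costs = $43,061,435.40 − $13,949,100 = $29,112,335.40.
DOL = contribution ÷ EBIT = $43,061,435.40 ÷ $29,112,335.40 = 1.4791.
%ΔEBIT = DOL × %ΔSales = 1.4791 × +8.1% = +12.0%.

+12.0%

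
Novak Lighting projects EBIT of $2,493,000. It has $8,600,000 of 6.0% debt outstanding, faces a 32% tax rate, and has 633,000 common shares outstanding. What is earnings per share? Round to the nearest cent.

$2.12

Pre-tax income = $2,493,000 − $516,000.00 = $1,977,000.00.
After tax at 32%: net income = $1,977,000.00 × 0.68 = $1,344,360.00.
EPS = $1,344,360.00 ÷ 633,000 = $2.12.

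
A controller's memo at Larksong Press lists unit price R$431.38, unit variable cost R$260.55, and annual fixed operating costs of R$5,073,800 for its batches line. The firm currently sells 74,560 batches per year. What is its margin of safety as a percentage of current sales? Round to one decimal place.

60.2%

Each unit contributes R$431.38 − R$260.55 = R$170.83. Break-even units = R$5,073,800 ÷ R$170.83 = 29,700.87; break-even revenue = 29,700.87 × R$431.38 = R$12,812,362.25.
Actual sales revenue = 74,560 × R$431.38 = R$32,163,692.80.
Margin of safety = (R$32,163,692.80 − R$12,812,362.25) ÷ R$32,163,692.80 = 60.2%.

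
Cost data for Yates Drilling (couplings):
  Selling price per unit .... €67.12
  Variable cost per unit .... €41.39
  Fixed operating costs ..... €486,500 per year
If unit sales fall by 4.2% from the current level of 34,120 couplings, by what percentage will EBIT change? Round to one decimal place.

-9.4%

Contribution at this volume is 34,120 × €25.73 = €877,907.60.
Subtracting fixed costs: EBIT = €877,907.60 − €486,500 = €391,407.60.
DOL = contribution ÷ EBIT = €877,907.60 ÷ €391,407.60 = 2.2429.
So EBIT moves 2.2429 × (-4.2%) = -9.4%.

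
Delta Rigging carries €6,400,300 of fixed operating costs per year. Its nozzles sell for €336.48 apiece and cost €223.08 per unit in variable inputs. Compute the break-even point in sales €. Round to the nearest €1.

€18,990,943

Contribution margin per unit = €336.48 − €223.08 = €113.40, a CM ratio of €113.40 ÷ €336.48 = 0.3370.
Break-even revenue = fixed costs × price ÷ CM = €6,400,300 × €336.48 ÷ €113.40 = €18,990,943.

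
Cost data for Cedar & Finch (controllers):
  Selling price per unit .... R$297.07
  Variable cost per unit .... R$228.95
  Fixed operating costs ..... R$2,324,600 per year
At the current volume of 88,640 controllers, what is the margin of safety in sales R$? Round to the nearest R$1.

Unit CM = price − variable cost = R$297.07 − R$228.95 = R$68.12. Break-even units = R$2,324,600 ÷ R$68.12 = 34,125.07; break-even revenue = 34,125.07 × R$297.07 = R$10,137,535.55.
Current sales = 88,640 × R$297.07 = R$26,332,284.80.
Margin of safety = R$26,332,284.80 − R$10,137,535.55 = R$16,194,749.

R$16,194,749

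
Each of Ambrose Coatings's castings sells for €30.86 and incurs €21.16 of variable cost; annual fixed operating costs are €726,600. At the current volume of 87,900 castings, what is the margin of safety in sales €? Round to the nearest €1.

€400,957

Unit CM = price − variable cost = €30.86 − €21.16 = €9.70. Break-even units = €726,600 ÷ €9.70 = 74,907.22; break-even revenue = 74,907.22 × €30.86 = €2,311,636.70.
Current sales = 87,900 × €30.86 = €2,712,594.00.
Margin of safety = €2,712,594.00 − €2,311,636.70 = €400,957.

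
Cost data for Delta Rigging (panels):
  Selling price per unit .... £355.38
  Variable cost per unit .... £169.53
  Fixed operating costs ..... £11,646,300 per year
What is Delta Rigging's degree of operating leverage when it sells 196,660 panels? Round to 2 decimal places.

Total contribution margin = 196,660 × £185.85 = £36,549,261.00.
EBIT = £36,549,261.00 − £11,646,300 = £24,902,961.00.
DOL = contribution ÷ EBIT = £36,549,261.00 ÷ £24,902,961.00 = 1.4677.

1.47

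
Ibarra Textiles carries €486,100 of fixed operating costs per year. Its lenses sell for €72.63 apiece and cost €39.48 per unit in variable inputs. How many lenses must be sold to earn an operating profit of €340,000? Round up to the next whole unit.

24,921 lenses

Each unit contributes €72.63 − €39.48 = €33.15.
Need Q such that Q × €33.15 − €486,100 = €340,000, i.e. Q = €826,100 / €33.15 = 24,920.06 → 24,921.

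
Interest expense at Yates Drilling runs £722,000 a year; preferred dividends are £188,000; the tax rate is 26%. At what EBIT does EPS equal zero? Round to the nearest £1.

£976,054

Grossing the preferred dividend up to pre-tax terms: £188,000 / (1 − 0.26) = £254,054.05.
EPS = 0 when EBIT covers interest plus the pre-tax preferred burden: £722,000 + £254,054.05 = £976,054.05.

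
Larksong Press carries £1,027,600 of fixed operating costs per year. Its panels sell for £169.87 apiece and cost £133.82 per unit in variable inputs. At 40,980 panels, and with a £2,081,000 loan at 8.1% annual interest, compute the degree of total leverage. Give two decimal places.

Contribution at this volume is 40,980 × £36.05 = £1,477,329.00.
Subtracting fixed costs: EBIT = £1,477,329.00 − £1,027,600 = £449,729.00. Interest = £168,561.00, so EBIT − I = £281,168.00.
Degree of total leverage = total CM / (EBIT − interest) = £1,477,329.00 / £281,168.00 = 5.2543.

5.25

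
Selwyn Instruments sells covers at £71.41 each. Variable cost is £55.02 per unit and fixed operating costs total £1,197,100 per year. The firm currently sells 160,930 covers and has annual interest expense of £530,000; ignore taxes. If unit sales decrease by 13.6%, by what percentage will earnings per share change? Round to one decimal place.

Contribution at this volume is 160,930 × £16.39 = £2,637,642.70.
EBIT = £2,637,642.70 − £1,197,100 = £1,440,542.70.
Interest = £530,000.00, so EBIT − I = £910,542.70.
Degree of combined leverage = contribution ÷ (EBIT − I) = £2,637,642.70 ÷ £910,542.70 = 2.8968.
EPS therefore changes by 2.8968 × (-13.6%) = -39.4%.

-39.4%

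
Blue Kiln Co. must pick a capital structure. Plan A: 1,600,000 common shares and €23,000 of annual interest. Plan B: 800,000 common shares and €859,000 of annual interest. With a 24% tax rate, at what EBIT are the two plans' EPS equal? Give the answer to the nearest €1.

At indifference, (EBIT − 23,000)(1 − t)/1,600,000 = (EBIT − 859,000)(1 − t)/800,000.
Cancelling (1 − t) and cross-multiplying: 800,000·(EBIT − 23,000) = 1,600,000·(EBIT − 859,000).
EBIT × (1,600,000 − 800,000) = 859,000 × 1,600,000 − 23,000 × 800,000 = 1,356,000,000,000, so EBIT = 1,356,000,000,000 ÷ 800,000 = 1,695,000.00.

€1,695,000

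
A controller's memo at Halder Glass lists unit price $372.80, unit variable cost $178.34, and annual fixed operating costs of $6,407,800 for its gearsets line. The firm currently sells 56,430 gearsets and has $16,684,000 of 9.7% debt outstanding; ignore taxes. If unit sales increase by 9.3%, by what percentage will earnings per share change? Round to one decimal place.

Total contribution margin = 56,430 × $194.46 = $10,973,377.80.
Subtracting fixed costs: EBIT = $10,973,377.80 − $6,407,800 = $4,565,577.80.
Interest = $1,618,348.00, so EBIT − I = $2,947,229.80.
Degree of combined leverage = contribution ÷ (EBIT − I) = $10,973,377.80 ÷ $2,947,229.80 = 3.7233.
%ΔEPS = DCL × %ΔSales = 3.7233 × +9.3% = +34.6%.

+34.6%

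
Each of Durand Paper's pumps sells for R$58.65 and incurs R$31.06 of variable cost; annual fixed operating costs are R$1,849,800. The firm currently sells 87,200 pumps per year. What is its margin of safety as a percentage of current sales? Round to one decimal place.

Each unit contributes R$58.65 − R$31.06 = R$27.59. Break-even units = R$1,849,800 ÷ R$27.59 = 67,046.03; break-even revenue = 67,046.03 × R$58.65 = R$3,932,249.73.
Actual sales revenue = 87,200 × R$58.65 = R$5,114,280.00.
Margin of safety = (R$5,114,280.00 − R$3,932,249.73) ÷ R$5,114,280.00 = 23.1%.

23.1%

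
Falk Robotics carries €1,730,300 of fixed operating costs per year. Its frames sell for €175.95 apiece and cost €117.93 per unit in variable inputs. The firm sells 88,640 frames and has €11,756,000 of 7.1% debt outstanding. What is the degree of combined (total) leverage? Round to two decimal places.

1.99

Contribution at this volume is 88,640 × €58.02 = €5,142,892.80.
EBIT = €5,142,892.80 − €1,730,300 = €3,412,592.80. Interest = €834,676.00, so EBIT − I = €2,577,916.80.
DCL = contribution ÷ (EBIT − I) = €5,142,892.80 ÷ €2,577,916.80 = 1.9950.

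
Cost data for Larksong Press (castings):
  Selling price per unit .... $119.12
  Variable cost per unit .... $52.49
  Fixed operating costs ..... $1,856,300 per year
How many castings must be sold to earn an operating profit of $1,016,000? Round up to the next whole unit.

Each unit contributes $119.12 − $52.49 = $66.63.
Units = (FC + target) / CM = ($1,856,300 + $1,016,000) / $66.63 = 43,108.21, so 43,109 castings.

43,109 castings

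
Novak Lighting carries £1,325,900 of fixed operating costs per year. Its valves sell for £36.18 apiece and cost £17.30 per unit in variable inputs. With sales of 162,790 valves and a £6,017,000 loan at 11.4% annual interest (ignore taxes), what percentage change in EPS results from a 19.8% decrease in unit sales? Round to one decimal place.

-57.3%

Total contribution margin = 162,790 × £18.88 = £3,073,475.20.
Subtracting fixed costs: EBIT = £3,073,475.20 − £1,325,900 = £1,747,575.20.
Interest = £685,938.00, so EBIT − I = £1,061,637.20.
DCL = total CM / (EBIT − I) = £3,073,475.20 / £1,061,637.20 = 2.8950.
EPS therefore changes by 2.8950 × (-19.8%) = -57.3%.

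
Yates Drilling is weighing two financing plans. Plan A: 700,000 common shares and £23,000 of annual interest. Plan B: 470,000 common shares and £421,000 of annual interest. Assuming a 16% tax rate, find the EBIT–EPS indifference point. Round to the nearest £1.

£1,234,304

Set EPS_A = EPS_B: (EBIT − £23,000)(1 − 0.16) ÷ 700,000 = (EBIT − £421,000)(1 − 0.16) ÷ 470,000.
Cancelling (1 − t) and cross-multiplying: 470,000·(EBIT − 23,000) = 700,000·(EBIT − 421,000).
EBIT × (700,000 − 470,000) = 421,000 × 700,000 − 23,000 × 470,000 = 283,890,000,000, so EBIT = 283,890,000,000 ÷ 230,000 = 1,234,304.35.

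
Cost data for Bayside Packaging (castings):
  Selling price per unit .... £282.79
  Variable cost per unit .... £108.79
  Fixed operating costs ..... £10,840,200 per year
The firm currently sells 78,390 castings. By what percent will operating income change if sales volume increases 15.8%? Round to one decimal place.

Contribution at this volume is 78,390 × £174.00 = £13,639,860.00.
Subtracting fixed costs: EBIT = £13,639,860.00 − £10,840,200 = £2,799,660.00.
DOL = contribution ÷ EBIT = £13,639,860.00 ÷ £2,799,660.00 = 4.8720.
%ΔEBIT = DOL × %ΔSales = 4.8720 × +15.8% = +77.0%.

+77.0%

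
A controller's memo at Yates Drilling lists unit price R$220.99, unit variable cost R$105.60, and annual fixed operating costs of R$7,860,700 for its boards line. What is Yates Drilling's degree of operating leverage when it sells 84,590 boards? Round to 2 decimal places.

Total contribution margin = 84,590 × R$115.39 = R$9,760,840.10.
Operating income = contribution − fixed costs = R$9,760,840.10 − R$7,860,700 = R$1,900,140.10.
DOL = contribution ÷ EBIT = R$9,760,840.10 ÷ R$1,900,140.10 = 5.1369.

5.14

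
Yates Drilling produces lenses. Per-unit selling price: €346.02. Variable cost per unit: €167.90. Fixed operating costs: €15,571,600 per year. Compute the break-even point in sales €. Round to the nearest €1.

€30,249,748

CM per unit = €346.02 − €167.90 = €178.12; CM ratio = €178.12 / €346.02 = 0.5148.
Break-even sales = FC ÷ CM ratio = €15,571,600 × €346.02 / €178.12 = €30,249,748.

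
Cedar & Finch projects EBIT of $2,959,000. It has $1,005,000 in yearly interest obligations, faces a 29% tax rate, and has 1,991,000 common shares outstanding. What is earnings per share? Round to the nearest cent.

Interest = $1,005,000.00, so EBT = $2,959,000 − $1,005,000.00 = $1,954,000.00.
Net income = $1,954,000.00 × (1 − 0.29) = $1,387,340.00.
Per share: $1,387,340.00 / 1,991,000 shares = $0.70.

$0.70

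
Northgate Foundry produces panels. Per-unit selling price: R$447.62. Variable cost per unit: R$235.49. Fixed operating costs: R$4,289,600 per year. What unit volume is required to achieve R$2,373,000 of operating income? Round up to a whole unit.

Contribution margin per unit = R$447.62 − R$235.49 = R$212.13.
Required volume = (fixed costs + target profit) ÷ CM = (R$4,289,600 + R$2,373,000) ÷ R$212.13 = 31,408.10, so 31,409 panels.

31,409 panels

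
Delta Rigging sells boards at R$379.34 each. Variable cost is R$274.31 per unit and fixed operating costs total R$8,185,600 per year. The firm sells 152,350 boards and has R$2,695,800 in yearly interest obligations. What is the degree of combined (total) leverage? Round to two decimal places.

Total contribution margin = 152,350 × R$105.03 = R$16,001,320.50.
EBIT = R$16,001,320.50 − R$8,185,600 = R$7,815,720.50. Interest = R$2,695,800.00, so EBIT − I = R$5,119,920.50.
DCL = contribution ÷ (EBIT − I) = R$16,001,320.50 ÷ R$5,119,920.50 = 3.1253.

3.13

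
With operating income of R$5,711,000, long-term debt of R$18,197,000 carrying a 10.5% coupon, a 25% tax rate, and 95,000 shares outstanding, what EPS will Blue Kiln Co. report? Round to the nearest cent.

Interest = R$1,910,685.00, so EBT = R$5,711,000 − R$1,910,685.00 = R$3,800,315.00.
Net income = R$3,800,315.00 × (1 − 0.25) = R$2,850,236.25.
Per share: R$2,850,236.25 / 95,000 shares = R$30.00.

R$30.00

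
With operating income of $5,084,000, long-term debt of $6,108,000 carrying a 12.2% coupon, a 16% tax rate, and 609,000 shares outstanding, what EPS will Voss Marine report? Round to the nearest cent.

Interest = $745,176.00, so EBT = $5,084,000 − $745,176.00 = $4,338,824.00.
After tax at 16%: net income = $4,338,824.00 × 0.84 = $3,644,612.16.
Per share: $3,644,612.16 / 609,000 shares = $5.98.

$5.98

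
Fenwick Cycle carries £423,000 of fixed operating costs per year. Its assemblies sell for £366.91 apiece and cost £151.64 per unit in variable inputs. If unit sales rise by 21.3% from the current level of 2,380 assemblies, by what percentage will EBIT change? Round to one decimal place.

At 2,380 units, contribution = 2,380 × £215.27 = £512,342.60.
Subtracting fixed costs: EBIT = £512,342.60 − £423,000 = £89,342.60.
Degree of operating leverage = £512,342.60 / £89,342.60 = 5.7346.
Operating income changes by 5.7346 × +21.3% = +122.1%.

+122.1%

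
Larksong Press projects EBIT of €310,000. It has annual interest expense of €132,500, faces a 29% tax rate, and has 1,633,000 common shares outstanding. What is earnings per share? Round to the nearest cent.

€0.08

Pre-tax income = €310,000 − €132,500.00 = €177,500.00.
After tax at 29%: net income = €177,500.00 × 0.71 = €126,025.00.
EPS = €126,025.00 ÷ 1,633,000 = €0.08.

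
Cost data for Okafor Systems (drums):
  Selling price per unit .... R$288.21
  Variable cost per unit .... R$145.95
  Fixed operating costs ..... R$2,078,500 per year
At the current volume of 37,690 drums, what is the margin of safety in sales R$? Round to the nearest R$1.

Contribution margin per unit = R$288.21 − R$145.95 = R$142.26. Break-even units = R$2,078,500 ÷ R$142.26 = 14,610.57; break-even revenue = 14,610.57 × R$288.21 = R$4,210,913.01.
Actual sales revenue = 37,690 × R$288.21 = R$10,862,634.90.
Margin of safety = R$10,862,634.90 − R$4,210,913.01 = R$6,651,722.

R$6,651,722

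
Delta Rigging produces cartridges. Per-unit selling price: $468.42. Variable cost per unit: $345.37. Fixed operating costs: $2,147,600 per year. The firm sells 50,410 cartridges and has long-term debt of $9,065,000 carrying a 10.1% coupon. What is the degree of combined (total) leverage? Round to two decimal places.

1.98

At 50,410 units, contribution = 50,410 × $123.05 = $6,202,950.50.
EBIT = $6,202,950.50 − $2,147,600 = $4,055,350.50. Interest = $915,565.00.
DOL = $6,202,950.50 ÷ $4,055,350.50 = 1.5296; DFL = $4,055,350.50 ÷ $3,139,785.50 = 1.2916.
DCL = DOL × DFL = 1.5296 × 1.2916 = 1.9756.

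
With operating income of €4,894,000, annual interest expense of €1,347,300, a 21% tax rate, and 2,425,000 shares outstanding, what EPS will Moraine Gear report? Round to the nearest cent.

Interest = €1,347,300.00, so EBT = €4,894,000 − €1,347,300.00 = €3,546,700.00.
After tax at 21%: net income = €3,546,700.00 × 0.79 = €2,801,893.00.
Per share: €2,801,893.00 / 2,425,000 shares = €1.16.

€1.16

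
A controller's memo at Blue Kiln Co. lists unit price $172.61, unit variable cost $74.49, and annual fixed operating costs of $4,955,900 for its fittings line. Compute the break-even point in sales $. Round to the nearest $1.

Contribution margin per unit = $172.61 − $74.49 = $98.12, a CM ratio of $98.12 ÷ $172.61 = 0.5684.
Break-even revenue = fixed costs × price ÷ CM = $4,955,900 × $172.61 ÷ $98.12 = $8,718,283.

$8,718,283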